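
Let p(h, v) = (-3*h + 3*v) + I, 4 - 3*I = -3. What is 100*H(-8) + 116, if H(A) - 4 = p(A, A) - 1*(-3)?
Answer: 3148/3 ≈ 1049.3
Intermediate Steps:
I = 7/3 (I = 4/3 - 1/3*(-3) = 4/3 + 1 = 7/3 ≈ 2.3333)
p(h, v) = 7/3 - 3*h + 3*v (p(h, v) = (-3*h + 3*v) + 7/3 = 7/3 - 3*h + 3*v)
H(A) = 28/3 (H(A) = 4 + ((7/3 - 3*A + 3*A) - 1*(-3)) = 4 + (7/3 + 3) = 4 + 16/3 = 28/3)
100*H(-8) + 116 = 100*(28/3) + 116 = 2800/3 + 116 = 3148/3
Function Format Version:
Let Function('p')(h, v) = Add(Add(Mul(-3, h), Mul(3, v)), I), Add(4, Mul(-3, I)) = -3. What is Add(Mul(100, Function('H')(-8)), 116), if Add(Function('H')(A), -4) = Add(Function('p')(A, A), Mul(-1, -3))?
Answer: Rational(3148, 3) ≈ 1049.3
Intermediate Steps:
I = Rational(7, 3) (I = Add(Rational(4, 3), Mul(Rational(-1, 3), -3)) = Add(Rational(4, 3), 1) = Rational(7, 3) ≈ 2.3333)
Function('p')(h, v) = Add(Rational(7, 3), Mul(-3, h), Mul(3, v)) (Function('p')(h, v) = Add(Add(Mul(-3, h), Mul(3, v)), Rational(7, 3)) = Add(Rational(7, 3), Mul(-3, h), Mul(3, v)))
Function('H')(A) = Rational(28, 3) (Function('H')(A) = Add(4, Add(Add(Rational(7, 3), Mul(-3, A), Mul(3, A)), Mul(-1, -3))) = Add(4, Add(Rational(7, 3), 3)) = Add(4, Rational(16, 3)) = Rational(28, 3))
Add(Mul(100, Function('H')(-8)), 116) = Add(Mul(100, Rational(28, 3)), 116) = Add(Rational(2800, 3), 116) = Rational(3148, 3)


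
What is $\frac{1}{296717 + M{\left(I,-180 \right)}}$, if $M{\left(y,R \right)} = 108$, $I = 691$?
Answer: $\frac{1}{296825} \approx 3.369 \cdot 10^{-6}$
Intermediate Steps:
$\frac{1}{296717 + M{\left(I,-180 \right)}} = \frac{1}{296717 + 108} = \frac{1}{296825}$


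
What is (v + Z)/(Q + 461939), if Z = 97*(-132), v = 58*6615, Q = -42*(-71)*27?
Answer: 370866/542453 ≈ 0.68368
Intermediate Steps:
Q = 80514 (Q = 2982*27 = 80514)
v = 383670
Z = -12804
(v + Z)/(Q + 461939) = (383670 - 12804)/(80514 + 461939) = 370866/542453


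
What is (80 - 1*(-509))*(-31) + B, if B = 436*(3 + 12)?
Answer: -11719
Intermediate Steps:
B = 6540 (B = 436*15 = 6540)
(80 - 1*(-509))*(-31) + B = (80 - 1*(-509))*(-31) + 6540 = (80 + 509)*(-31) + 6540 = 589*(-31) + 6540 = -18259 + 6540 = -11719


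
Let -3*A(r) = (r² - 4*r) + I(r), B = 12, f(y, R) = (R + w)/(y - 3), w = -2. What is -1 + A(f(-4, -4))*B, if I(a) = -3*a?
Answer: 983/49 ≈ 20.061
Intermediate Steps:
f(y, R) = (-2 + R)/(-3 + y) (f(y, R) = (R - 2)/(y - 3) = (-2 + R)/(-3 + y))
A(r) = -r²/3 + 7*r/3 (A(r) = -((r² - 4*r) - 3*r)/3 = -(r² - 7*r)/3 = -r²/3 + 7*r/3)
-1 + A(f(-4, -4))*B = -1 + (((-2 - 4)/(-3 - 4))*(7 - (-2 - 4)/(-3 - 4))/3)*12 = -1 + ((-6/(-7))*(7 - (-6)/(-7))/3)*12 = -1 + ((-⅐*(-6))*(7 - (-1)*(-6)/7)/3)*12 = -1 + ((⅓)*(6/7)*(7 - 1*6/7))*12 = -1 + ((⅓)*(6/7)*(7 - 6/7))*12 = -1 + ((⅓)*(6/7)*(43/7))*12 = -1 + (86/49)*12 = -1 + 1032/49 = 983/49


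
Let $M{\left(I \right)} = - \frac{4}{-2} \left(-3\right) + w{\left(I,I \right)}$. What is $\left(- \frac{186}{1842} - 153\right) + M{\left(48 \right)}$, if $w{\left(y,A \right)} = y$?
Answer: $- \frac{34108}{307} \approx -111.1$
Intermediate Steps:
$M{\left(I \right)} = -6 + I$ ($M{\left(I \right)} = - \frac{4}{-2} \left(-3\right) + I = \left(-4\right) \left(- \frac{1}{2}\right) \left(-3\right) + I = 2 \left(-3\right) + I = -6 + I$)
$\left(- \frac{186}{1842} - 153\right) + M{\left(48 \right)} = \left(- \frac{186}{1842} - 153\right) + \left(-6 + 48\right) = \left(\left(-186\right) \frac{1}{1842} - 153\right) + 42 = \left(- \frac{31}{307} - 153\right) + 42 = - \frac{47002}{307} + 42 = - \frac{34108}{307}$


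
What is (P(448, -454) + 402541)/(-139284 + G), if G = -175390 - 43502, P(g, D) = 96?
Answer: -402637/358176 ≈ -1.1241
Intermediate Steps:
G = -218892
(P(448, -454) + 402541)/(-139284 + G) = (96 + 402541)/(-139284 - 218892) = 402637/(-358176) = 402637*(-1/358176) = -402637/358176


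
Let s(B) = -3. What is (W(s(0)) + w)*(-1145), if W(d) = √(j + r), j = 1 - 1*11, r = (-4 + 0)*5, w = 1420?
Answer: -1625900 - 1145*I*√30 ≈ -1.6259e+6 - 6271.4*I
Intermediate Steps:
r = -20 (r = -4*5 = -20)
j = -10 (j = 1 - 11 = -10)
W(d) = I*√30 (W(d) = √(-10 - 20) = √(-30) = I*√30)
(W(s(0)) + w)*(-1145) = (I*√30 + 1420)*(-1145) = (1420 + I*√30)*(-1145) = -1625900 - 1145*I*√30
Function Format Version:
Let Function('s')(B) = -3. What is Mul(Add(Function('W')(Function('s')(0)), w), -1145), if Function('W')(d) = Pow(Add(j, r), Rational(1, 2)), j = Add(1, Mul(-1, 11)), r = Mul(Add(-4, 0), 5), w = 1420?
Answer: Add(-1625900, Mul(-1145, I, Pow(30, Rational(1, 2)))) ≈ Add(-1.6259e+6, Mul(-6271.4, I))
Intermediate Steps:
r = -20 (r = Mul(-4, 5) = -20)
j = -10 (j = Add(1, -11) = -10)
Function('W')(d) = Mul(I, Pow(30, Rational(1, 2))) (Function('W')(d) = Pow(Add(-10, -20), Rational(1, 2)) = Pow(-30, Rational(1, 2)) = Mul(I, Pow(30, Rational(1, 2))))
Mul(Add(Function('W')(Function('s')(0)), w), -1145) = Mul(Add(Mul(I, Pow(30, Rational(1, 2))), 1420), -1145) = Mul(Add(1420, Mul(I, Pow(30, Rational(1, 2)))), -1145) = Add(-1625900, Mul(-1145, I, Pow(30, Rational(1, 2))))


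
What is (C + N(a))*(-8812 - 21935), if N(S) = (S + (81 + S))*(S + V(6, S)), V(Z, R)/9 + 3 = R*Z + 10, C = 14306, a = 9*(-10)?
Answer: -15315664893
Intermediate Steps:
a = -90
V(Z, R) = 63 + 9*R*Z (V(Z, R) = -27 + 9*(R*Z + 10) = -27 + 9*(10 + R*Z) = -27 + (90 + 9*R*Z) = 63 + 9*R*Z)
N(S) = (63 + 55*S)*(81 + 2*S) (N(S) = (S + (81 + S))*(S + (63 + 9*S*6)) = (81 + 2*S)*(S + (63 + 54*S)) = (81 + 2*S)*(63 + 55*S) = (63 + 55*S)*(81 + 2*S))
(C + N(a))*(-8812 - 21935) = (14306 + (5103 + 110*(-90)**2 + 4581*(-90)))*(-8812 - 21935) = (14306 + (5103 + 110*8100 - 412290))*(-30747) = (14306 + (5103 + 891000 - 412290))*(-30747) = (14306 + 483813)*(-30747) = 498119*(-30747) = -15315664893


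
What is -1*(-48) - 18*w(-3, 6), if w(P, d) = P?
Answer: 102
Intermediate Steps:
-1*(-48) - 18*w(-3, 6) = -1*(-48) - 18*(-3) = 48 + 54 = 102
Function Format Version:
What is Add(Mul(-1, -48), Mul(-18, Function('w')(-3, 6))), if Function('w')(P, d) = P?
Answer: 102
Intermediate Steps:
Add(Mul(-1, -48), Mul(-18, Function('w')(-3, 6))) = Add(Mul(-1, -48), Mul(-18, -3)) = Add(48, 54) = 102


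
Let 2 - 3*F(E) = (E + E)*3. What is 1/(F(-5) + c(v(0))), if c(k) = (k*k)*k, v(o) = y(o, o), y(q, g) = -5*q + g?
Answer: 3/32 ≈ 0.093750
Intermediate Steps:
y(q, g) = g - 5*q
F(E) = ⅔ - 2*E (F(E) = ⅔ - (E + E)*3/3 = ⅔ - 2*E*3/3 = ⅔ - 2*E)
v(o) = -4*o (v(o) = o - 5*o = -4*o)
c(k) = k³ (c(k) = k²*k = k³)
1/(F(-5) + c(v(0))) = 1/((⅔ - 2*(-5)) + (-4*0)³) = 1/((⅔ + 10) + 0³) = 1/(32/3 + 0) = 1/(32/3) = 3/32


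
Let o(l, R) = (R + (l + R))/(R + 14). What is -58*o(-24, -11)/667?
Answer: 4/3 ≈ 1.3333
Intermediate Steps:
o(l, R) = (l + 2*R)/(14 + R) (o(l, R) = (R + (R + l))/(14 + R) = (l + 2*R)/(14 + R))
-58*o(-24, -11)/667 = -58*(-24 + 2*(-11))/(14 - 11)/667 = -58*(-24 - 22)/3/667 = -58*(1/3)*(-46)/667 = -(-2668)/(3*667) = -58*(-2/87) = 4/3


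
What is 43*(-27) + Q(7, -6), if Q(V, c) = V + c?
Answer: -1160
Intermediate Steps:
43*(-27) + Q(7, -6) = 43*(-27) + (7 - 6) = -1161 + 1 = -1160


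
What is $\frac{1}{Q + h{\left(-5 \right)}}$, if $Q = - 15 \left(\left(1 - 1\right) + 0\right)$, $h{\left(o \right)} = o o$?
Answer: $\frac{1}{25} \approx 0.04$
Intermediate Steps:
$h{\left(o \right)} = o^{2}$
$Q = 0$ ($Q = - 15 \left(\left(1 - 1\right) + 0\right) = - 15 \left(0 + 0\right) = \left(-15\right) 0 = 0$)
$\frac{1}{Q + h{\left(-5 \right)}} = \frac{1}{0 + \left(-5\right)^{2}} = \frac{1}{0 + 25} = \frac{1}{25}$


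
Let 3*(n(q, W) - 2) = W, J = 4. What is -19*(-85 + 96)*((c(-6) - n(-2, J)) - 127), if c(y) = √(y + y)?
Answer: 81719/3 - 418*I*√3 ≈ 27240.0 - 724.0*I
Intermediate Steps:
n(q, W) = 2 + W/3
c(y) = √2*√y (c(y) = √(2*y) = √2*√y)
-19*(-85 + 96)*((c(-6) - n(-2, J)) - 127) = -19*(-85 + 96)*((√2*√(-6) - (2 + (⅓)*4)) - 127) = -209*((√2*(I*√6) - (2 + 4/3)) - 127) = -209*((2*I*√3 - 1*10/3) - 127) = -209*((2*I*√3 - 10/3) - 127) = -209*((-10/3 + 2*I*√3) - 127) = -209*(-391/3 + 2*I*√3) = -19*(-4301/3 + 22*I*√3) = 81719/3 - 418*I*√3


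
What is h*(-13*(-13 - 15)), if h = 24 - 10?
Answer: 5096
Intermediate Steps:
h = 14
h*(-13*(-13 - 15)) = 14*(-13*(-13 - 15)) = 14*(-13*(-28)) = 14*364 = 5096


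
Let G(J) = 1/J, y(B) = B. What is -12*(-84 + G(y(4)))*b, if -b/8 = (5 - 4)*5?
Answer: -40200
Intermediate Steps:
b = -40 (b = -8*(5 - 4)*5 = -8*5 = -40)
-12*(-84 + G(y(4)))*b = -12*(-84 + 1/4)*(-40) = -(-1005)*(-40) = -12*3350 = -40200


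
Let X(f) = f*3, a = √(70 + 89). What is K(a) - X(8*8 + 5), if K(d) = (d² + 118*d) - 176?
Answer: -224 + 118*√159 ≈ 1263.9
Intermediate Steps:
a = √159 ≈ 12.610
K(d) = -176 + d² + 118*d
X(f) = 3*f
K(a) - X(8*8 + 5) = (-176 + (√159)² + 118*√159) - 3*(8*8 + 5) = (-176 + 159 + 118*√159) - 3*(64 + 5) = (-17 + 118*√159) - 3*69 = (-17 + 118*√159) - 1*207 = (-17 + 118*√159) - 207 = -224 + 118*√159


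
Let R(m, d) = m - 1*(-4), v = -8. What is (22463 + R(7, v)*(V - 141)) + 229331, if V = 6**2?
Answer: 250639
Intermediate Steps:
V = 36
R(m, d) = 4 + m (R(m, d) = m + 4 = 4 + m)
(22463 + R(7, v)*(V - 141)) + 229331 = (22463 + (4 + 7)*(36 - 141)) + 229331 = (22463 + 11*(-105)) + 229331 = (22463 - 1155) + 229331 = 21308 + 229331 = 250639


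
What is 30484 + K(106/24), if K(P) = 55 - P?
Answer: 366415/12 ≈ 30535.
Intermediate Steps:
30484 + K(106/24) = 30484 + (55 - 106/24) = 30484 + (55 - 1*53/12) = 30484 + (55 - 53/12) = 30484 + 607/12 = 366415/12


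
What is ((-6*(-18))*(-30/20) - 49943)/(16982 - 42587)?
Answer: 10021/5121 ≈ 1.9568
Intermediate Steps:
((-6*(-18))*(-30/20) - 49943)/(16982 - 42587) = (108*(-30*1/20) - 49943)/(-25605) = (108*(-3/2) - 49943)*(-1/25605) = (-162 - 49943)*(-1/25605) = -50105*(-1/25605) = 10021/5121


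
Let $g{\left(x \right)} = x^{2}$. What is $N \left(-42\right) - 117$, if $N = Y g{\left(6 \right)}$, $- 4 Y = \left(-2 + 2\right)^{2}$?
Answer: $-117$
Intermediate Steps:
$Y = 0$ ($Y = - \frac{\left(-2 + 2\right)^{2}}{4} = - \frac{0^{2}}{4} = \left(- \frac{1}{4}\right) 0 = 0$)
$N = 0$ ($N = 0 \cdot 6^{2} = 0 \cdot 36 = 0$)
$N \left(-42\right) - 117 = 0 \left(-42\right) - 117 = 0 - 117 = -117$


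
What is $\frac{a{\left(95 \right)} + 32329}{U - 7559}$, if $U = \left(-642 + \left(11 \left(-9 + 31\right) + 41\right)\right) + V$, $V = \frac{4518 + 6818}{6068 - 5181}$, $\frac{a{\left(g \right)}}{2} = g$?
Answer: $- \frac{28844353}{7011930} \approx -4.1136$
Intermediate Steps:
$a{\left(g \right)} = 2 g$
$V = \frac{11336}{887} \approx 12.78$
$U = - \frac{307097}{887}$ ($U = \left(-642 + \left(11 \left(-9 + 31\right) + 41\right)\right) + \frac{11336}{887} = \left(-642 + \left(11 \cdot 22 + 41\right)\right) + \frac{11336}{887} = \left(-642 + \left(242 + 41\right)\right) + \frac{11336}{887} = \left(-642 + 283\right) + \frac{11336}{887} = -359 + \frac{11336}{887} = - \frac{307097}{887} \approx -346.22$)
$\frac{a{\left(95 \right)} + 32329}{U - 7559} = \frac{2 \cdot 95 + 32329}{- \frac{307097}{887} - 7559} = \frac{190 + 32329}{- \frac{7011930}{887}} = 32519 \left(- \frac{887}{7011930}\right) = - \frac{28844353}{7011930}$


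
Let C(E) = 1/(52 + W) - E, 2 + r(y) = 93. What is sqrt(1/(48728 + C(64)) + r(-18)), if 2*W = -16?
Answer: sqrt(46357536239183)/713739 ≈ 9.5394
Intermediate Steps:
W = -8 (W = (1/2)*(-16) = -8)
r(y) = 91 (r(y) = -2 + 93 = 91)
C(E) = 1/44 - E (C(E) = 1/(52 - 8) - E = 1/44 - E)
sqrt(1/(48728 + C(64)) + r(-18)) = sqrt(1/(48728 + (1/44 - 1*64)) + 91) = sqrt(1/(48728 + (1/44 - 64)) + 91) = sqrt(1/(48728 - 2815/44) + 91) = sqrt(1/(2141217/44) + 91) = sqrt(44/2141217 + 91) = sqrt(194850791/2141217) = sqrt(46357536239183)/713739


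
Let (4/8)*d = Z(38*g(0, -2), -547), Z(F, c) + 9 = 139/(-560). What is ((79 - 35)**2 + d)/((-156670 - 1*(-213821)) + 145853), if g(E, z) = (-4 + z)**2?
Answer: 178967/18947040 ≈ 0.0094456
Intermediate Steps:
Z(F, c) = -5179/560 (Z(F, c) = -9 + 139/(-560) = -9 + 139*(-1/560) = -9 - 139/560 = -5179/560)
d = -5179/280 (d = 2*(-5179/560) = -5179/280 ≈ -18.496)
((79 - 35)**2 + d)/((-156670 - 1*(-213821)) + 145853) = ((79 - 35)**2 - 5179/280)/((-156670 - 1*(-213821)) + 145853) = (44**2 - 5179/280)/((-156670 + 213821) + 145853) = (1936 - 5179/280)/(57151 + 145853) = (536901/280)/203004 = (536901/280)*(1/203004) = 178967/18947040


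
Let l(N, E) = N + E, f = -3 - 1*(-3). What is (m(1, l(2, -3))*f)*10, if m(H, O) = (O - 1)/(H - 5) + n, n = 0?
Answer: 0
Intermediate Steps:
f = 0 (f = -3 + 3 = 0)
l(N, E) = E + N
m(H, O) = (-1 + O)/(-5 + H) (m(H, O) = (O - 1)/(H - 5) + 0 = (-1 + O)/(-5 + H) + 0 = (-1 + O)/(-5 + H))
(m(1, l(2, -3))*f)*10 = (((-1 + (-3 + 2))/(-5 + 1))*0)*10 = (((-1 - 1)/(-4))*0)*10 = (-¼*(-2)*0)*10 = ((½)*0)*10 = 0*10 = 0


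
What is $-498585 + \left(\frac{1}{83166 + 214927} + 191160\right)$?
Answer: $- \frac{91641240524}{298093} \approx -3.0743 \cdot 10^{5}$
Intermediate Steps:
$-498585 + \left(\frac{1}{83166 + 214927} + 191160\right) = -498585 + \left(\frac{1}{298093} + 191160\right) = -498585 + \frac{56983457881}{298093} = - \frac{91641240524}{298093}$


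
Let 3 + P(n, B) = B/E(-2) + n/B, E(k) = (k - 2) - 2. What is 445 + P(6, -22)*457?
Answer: 20626/33 ≈ 625.03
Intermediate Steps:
E(k) = -4 + k (E(k) = (-2 + k) - 2 = -4 + k)
P(n, B) = -3 - B/6 + n/B (P(n, B) = -3 + (B/(-4 - 2) + n/B) = -3 + (B/(-6) + n/B) = -3 + (B*(-1/6) + n/B) = -3 + (-B/6 + n/B) = -3 - B/6 + n/B)
445 + P(6, -22)*457 = 445 + (-3 - 1/6*(-22) + 6/(-22))*457 = 445 + (-3 + 11/3 + 6*(-1/22))*457 = 445 + (-3 + 11/3 - 3/11)*457 = 445 + (13/33)*457 = 445 + 5941/33 = 20626/33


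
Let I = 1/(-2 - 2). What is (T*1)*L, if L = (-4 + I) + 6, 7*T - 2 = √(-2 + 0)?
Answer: ½ + I*√2/4 ≈ 0.5 + 0.35355*I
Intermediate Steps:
I = -¼ (I = 1/(-4) = -¼ ≈ -0.25000)
T = 2/7 + I*√2/7 (T = 2/7 + √(-2 + 0)/7 = 2/7 + √(-2)/7 = 2/7 + (I*√2)/7 = 2/7 + I*√2/7 ≈ 0.28571 + 0.20203*I)
L = 7/4 (L = (-4 - ¼) + 6 = -17/4 + 6 = 7/4 ≈ 1.7500)
(T*1)*L = ((2/7 + I*√2/7)*1)*(7/4) = (2/7 + I*√2/7)*(7/4) = ½ + I*√2/4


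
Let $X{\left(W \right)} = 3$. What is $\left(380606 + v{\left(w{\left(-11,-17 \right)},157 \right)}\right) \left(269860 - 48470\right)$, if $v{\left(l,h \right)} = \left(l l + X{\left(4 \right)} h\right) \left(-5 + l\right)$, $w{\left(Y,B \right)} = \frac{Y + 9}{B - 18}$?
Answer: $\frac{718130043689474}{8575} \approx 8.3747 \cdot 10^{10}$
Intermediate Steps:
$w{\left(Y,B \right)} = \frac{9 + Y}{-18 + B}$
$v{\left(l,h \right)} = \left(-5 + l\right) \left(l^{2} + 3 h\right)$ ($v{\left(l,h \right)} = \left(l l + 3 h\right) \left(-5 + l\right) = \left(l^{2} + 3 h\right) \left(-5 + l\right) = \left(-5 + l\right) \left(l^{2} + 3 h\right)$)
$\left(380606 + v{\left(w{\left(-11,-17 \right)},157 \right)}\right) \left(269860 - 48470\right) = \left(380606 - \left(2355 - \frac{\left(9 - 11\right)^{3}}{\left(-18 - 17\right)^{3}} + 5 \frac{\left(9 - 11\right)^{2}}{\left(-18 - 17\right)^{2}} - \frac{471 \left(9 - 11\right)}{-18 - 17}\right)\right) \left(269860 - 48470\right) = \left(380606 - \left(2355 - \frac{8}{42875} + \frac{4}{245} - 471 \frac{1}{-35} \left(-2\right)\right)\right) 221390 = \left(380606 - \left(2355 - \frac{8}{42875} + \frac{4}{245} - \left(- \frac{471}{35}\right) \left(-2\right)\right)\right) 221390 = \left(380606 - \left(2355 - \frac{942}{35} - \frac{8}{42875} + \frac{4}{245}\right)\right) 221390 = \left(380606 + \left(\frac{8}{42875} - 2355 - \frac{4}{245} + \frac{942}{35}\right)\right) 221390 = \left(380606 - \frac{99817367}{42875}\right) 221390 = \frac{16218664883}{42875} \cdot 221390 = \frac{718130043689474}{8575}$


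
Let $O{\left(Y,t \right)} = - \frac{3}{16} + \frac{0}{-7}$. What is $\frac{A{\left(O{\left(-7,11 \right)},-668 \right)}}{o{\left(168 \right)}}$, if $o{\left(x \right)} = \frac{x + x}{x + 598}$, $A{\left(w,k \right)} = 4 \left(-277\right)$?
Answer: $- \frac{106091}{42} \approx -2526.0$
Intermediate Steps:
$O{\left(Y,t \right)} = - \frac{3}{16}$ ($O{\left(Y,t \right)} = \left(-3\right) \frac{1}{16} + 0 \left(- \frac{1}{7}\right) = - \frac{3}{16} + 0 = - \frac{3}{16}$)
$A{\left(w,k \right)} = -1108$
$o{\left(x \right)} = \frac{2 x}{598 + x}$
$\frac{A{\left(O{\left(-7,11 \right)},-668 \right)}}{o{\left(168 \right)}} = - \frac{1108}{2 \cdot 168 \frac{1}{598 + 168}} = - \frac{1108}{2 \cdot 168 \cdot \frac{1}{766}} = - \frac{1108}{\frac{168}{383}} = \left(-1108\right) \frac{383}{168} = - \frac{106091}{42}$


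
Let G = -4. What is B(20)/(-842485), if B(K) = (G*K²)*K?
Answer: 6400/168497 ≈ 0.037983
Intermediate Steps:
B(K) = -4*K³ (B(K) = (-4*K²)*K = -4*K³)
B(20)/(-842485) = -4*20³/(-842485) = -4*8000*(-1/842485) = -32000*(-1/842485) = 6400/168497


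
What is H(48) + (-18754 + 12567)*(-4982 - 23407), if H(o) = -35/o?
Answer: 8430851629/48 ≈ 1.7564e+8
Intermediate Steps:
H(48) + (-18754 + 12567)*(-4982 - 23407) = -35/48 + (-18754 + 12567)*(-4982 - 23407) = -35*1/48 - 6187*(-28389) = -35/48 + 175642743 = 8430851629/48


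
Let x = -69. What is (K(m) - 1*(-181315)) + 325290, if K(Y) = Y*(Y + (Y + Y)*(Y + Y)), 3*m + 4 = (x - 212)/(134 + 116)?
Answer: 3957718644659/7812500 ≈ 5.0659e+5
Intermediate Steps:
m = -427/250 (m = -4/3 + ((-69 - 212)/(134 + 116))/3 = -4/3 + (-281/250)/3 = -4/3 + (-281*1/250)/3 = -4/3 + (⅓)*(-281/250) = -4/3 - 281/750 = -427/250 ≈ -1.7080)
K(Y) = Y*(Y + 4*Y²) (K(Y) = Y*(Y + (2*Y)*(2*Y)) = Y*(Y + 4*Y²))
(K(m) - 1*(-181315)) + 325290 = ((-427/250)²*(1 + 4*(-427/250)) - 1*(-181315)) + 325290 = (182329*(1 - 854/125)/62500 + 181315) + 325290 = ((182329/62500)*(-729/125) + 181315) + 325290 = (-132917841/7812500 + 181315) + 325290 = 1416390519659/7812500 + 325290 = 3957718644659/7812500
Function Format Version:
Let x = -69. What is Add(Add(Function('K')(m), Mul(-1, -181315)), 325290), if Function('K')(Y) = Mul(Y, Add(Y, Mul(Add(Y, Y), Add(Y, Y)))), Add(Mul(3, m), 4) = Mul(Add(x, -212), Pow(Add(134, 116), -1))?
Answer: Rational(3957718644659, 7812500) ≈ 5.0659e+5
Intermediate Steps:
m = Rational(-427, 250) (m = Add(Rational(-4, 3), Mul(Rational(1, 3), Mul(Add(-69, -212), Pow(Add(134, 116), -1)))) = Add(Rational(-4, 3), Mul(Rational(1, 3), Mul(-281, Pow(250, -1)))) = Add(Rational(-4, 3), Mul(Rational(1, 3), Mul(-281, Rational(1, 250)))) = Add(Rational(-4, 3), Mul(Rational(1, 3), Rational(-281, 250))) = Add(Rational(-4, 3), Rational(-281, 750)) = Rational(-427, 250) ≈ -1.7080)
Function('K')(Y) = Mul(Y, Add(Y, Mul(4, Pow(Y, 2)))) (Function('K')(Y) = Mul(Y, Add(Y, Mul(Mul(2, Y), Mul(2, Y)))) = Mul(Y, Add(Y, Mul(4, Pow(Y, 2)))))
Add(Add(Function('K')(m), Mul(-1, -181315)), 325290) = Add(Add(Mul(Pow(Rational(-427, 250), 2), Add(1, Mul(4, Rational(-427, 250)))), Mul(-1, -181315)), 325290) = Add(Add(Mul(Rational(182329, 62500), Add(1, Rational(-854, 125))), 181315), 325290) = Add(Add(Mul(Rational(182329, 62500), Rational(-729, 125)), 181315), 325290) = Add(Add(Rational(-132917841, 7812500), 181315), 325290) = Add(Rational(1416390519659, 7812500), 325290) = Rational(3957718644659, 7812500)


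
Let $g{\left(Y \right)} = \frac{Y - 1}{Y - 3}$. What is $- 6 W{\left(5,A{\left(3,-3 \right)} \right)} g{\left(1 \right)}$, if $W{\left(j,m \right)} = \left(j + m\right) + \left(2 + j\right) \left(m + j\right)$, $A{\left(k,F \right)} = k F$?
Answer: $0$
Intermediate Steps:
$g{\left(Y \right)} = \frac{-1 + Y}{-3 + Y}$
$A{\left(k,F \right)} = F k$
$W{\left(j,m \right)} = j + m + \left(2 + j\right) \left(j + m\right)$ ($W{\left(j,m \right)} = \left(j + m\right) + \left(2 + j\right) \left(j + m\right) = j + m + \left(2 + j\right) \left(j + m\right)$)
$- 6 W{\left(5,A{\left(3,-3 \right)} \right)} g{\left(1 \right)} = - 6 \left(5^{2} + 3 \cdot 5 + 3 \left(\left(-3\right) 3\right) + 5 \left(\left(-3\right) 3\right)\right) \frac{-1 + 1}{-3 + 1} = - 6 \left(25 + 15 + 3 \left(-9\right) + 5 \left(-9\right)\right) \frac{1}{-2} \cdot 0 = - 6 \left(25 + 15 - 27 - 45\right) \left(\left(- \frac{1}{2}\right) 0\right) = \left(-6\right) \left(-32\right) 0 = 192 \cdot 0 = 0$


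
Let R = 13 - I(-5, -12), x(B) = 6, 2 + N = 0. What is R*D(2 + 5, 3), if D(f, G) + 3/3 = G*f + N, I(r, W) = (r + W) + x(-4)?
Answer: 432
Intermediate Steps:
N = -2 (N = -2 + 0 = -2)
I(r, W) = 6 + W + r (I(r, W) = (r + W) + 6 = (W + r) + 6 = 6 + W + r)
D(f, G) = -3 + G*f (D(f, G) = -1 + (G*f - 2) = -1 + (-2 + G*f) = -3 + G*f)
R = 24 (R = 13 - (6 - 12 - 5) = 13 - 1*(-11) = 13 + 11 = 24)
R*D(2 + 5, 3) = 24*(-3 + 3*(2 + 5)) = 24*(-3 + 3*7) = 24*(-3 + 21) = 24*18 = 432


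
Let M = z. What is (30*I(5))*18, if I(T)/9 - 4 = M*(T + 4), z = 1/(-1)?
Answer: -24300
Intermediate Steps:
z = -1 (z = 1*(-1) = -1)
M = -1
I(T) = -9*T (I(T) = 36 + 9*(-(T + 4)) = 36 + 9*(-(4 + T)) = 36 + 9*(-4 - T) = 36 + (-36 - 9*T) = -9*T)
(30*I(5))*18 = (30*(-9*5))*18 = (30*(-45))*18 = -1350*18 = -24300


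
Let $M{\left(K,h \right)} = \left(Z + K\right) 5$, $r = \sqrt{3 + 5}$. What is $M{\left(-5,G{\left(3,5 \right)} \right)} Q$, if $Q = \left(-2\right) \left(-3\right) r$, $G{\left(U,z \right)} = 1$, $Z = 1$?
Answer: $- 240 \sqrt{2} \approx -339.41$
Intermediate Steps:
$r = 2 \sqrt{2}$ ($r = \sqrt{8} = 2 \sqrt{2} \approx 2.8284$)
$Q = 12 \sqrt{2}$ ($Q = \left(-2\right) \left(-3\right) 2 \sqrt{2} = 6 \cdot 2 \sqrt{2} = 12 \sqrt{2} \approx 16.971$)
$M{\left(K,h \right)} = 5 + 5 K$ ($M{\left(K,h \right)} = \left(1 + K\right) 5 = 5 + 5 K$)
$M{\left(-5,G{\left(3,5 \right)} \right)} Q = \left(5 + 5 \left(-5\right)\right) 12 \sqrt{2} = \left(5 - 25\right) 12 \sqrt{2} = - 20 \cdot 12 \sqrt{2} = - 240 \sqrt{2}$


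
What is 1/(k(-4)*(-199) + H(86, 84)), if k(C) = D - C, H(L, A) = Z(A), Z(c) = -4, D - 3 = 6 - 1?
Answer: -1/2392 ≈ -0.00041806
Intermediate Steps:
D = 8 (D = 3 + (6 - 1) = 3 + 5 = 8)
H(L, A) = -4
k(C) = 8 - C
1/(k(-4)*(-199) + H(86, 84)) = 1/((8 - 1*(-4))*(-199) - 4) = 1/((8 + 4)*(-199) - 4) = 1/(12*(-199) - 4) = 1/(-2388 - 4) = 1/(-2392) = -1/2392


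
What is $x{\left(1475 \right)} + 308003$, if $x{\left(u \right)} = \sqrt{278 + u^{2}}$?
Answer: $308003 + 9 \sqrt{26863} \approx 3.0948 \cdot 10^{5}$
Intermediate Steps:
$x{\left(1475 \right)} + 308003 = \sqrt{278 + 1475^{2}} + 308003 = \sqrt{278 + 2175625} + 308003 = \sqrt{2175903} + 308003 = 9 \sqrt{26863} + 308003 = 308003 + 9 \sqrt{26863}$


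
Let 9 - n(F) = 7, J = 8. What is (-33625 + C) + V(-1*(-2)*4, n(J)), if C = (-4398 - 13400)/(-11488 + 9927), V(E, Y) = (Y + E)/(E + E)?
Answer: -419758811/12488 ≈ -33613.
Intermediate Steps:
n(F) = 2 (n(F) = 9 - 1*7 = 9 - 7 = 2)
V(E, Y) = (E + Y)/(2*E) (V(E, Y) = (E + Y)/((2*E)) = (E + Y)*(1/(2*E)) = (E + Y)/(2*E))
C = 17798/1561 (C = -17798/(-1561) = -17798*(-1/1561) = 17798/1561 ≈ 11.402)
(-33625 + C) + V(-1*(-2)*4, n(J)) = (-33625 + 17798/1561) + (-1*(-2)*4 + 2)/(2*((-1*(-2)*4))) = -52470827/1561 + (2*4 + 2)/(2*((2*4))) = -52470827/1561 + (1/2)*(8 + 2)/8 = -52470827/1561 + (1/2)*(1/8)*10 = -52470827/1561 + 5/8 = -419758811/12488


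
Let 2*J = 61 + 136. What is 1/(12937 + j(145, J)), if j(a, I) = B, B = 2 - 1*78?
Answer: 1/12861 ≈ 7.7754e-5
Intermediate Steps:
J = 197/2 (J = (61 + 136)/2 = (1/2)*197 = 197/2 ≈ 98.500)
B = -76 (B = 2 - 78 = -76)
j(a, I) = -76
1/(12937 + j(145, J)) = 1/(12937 - 76) = 1/12861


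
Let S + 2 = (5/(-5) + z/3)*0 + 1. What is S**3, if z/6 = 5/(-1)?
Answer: -1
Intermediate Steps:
z = -30 (z = 6*(5/(-1)) = 6*(5*(-1)) = 6*(-5) = -30)
S = -1 (S = -2 + ((5/(-5) - 30/3)*0 + 1) = -2 + ((5*(-1/5) - 30*1/3)*0 + 1) = -2 + ((-1 - 10)*0 + 1) = -2 + (-11*0 + 1) = -2 + (0 + 1) = -2 + 1 = -1)
S**3 = (-1)**3 = -1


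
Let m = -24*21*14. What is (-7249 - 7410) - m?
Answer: -7603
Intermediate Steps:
m = -7056 (m = -504*14 = -7056)
(-7249 - 7410) - m = (-7249 - 7410) - 1*(-7056) = -14659 + 7056 = -7603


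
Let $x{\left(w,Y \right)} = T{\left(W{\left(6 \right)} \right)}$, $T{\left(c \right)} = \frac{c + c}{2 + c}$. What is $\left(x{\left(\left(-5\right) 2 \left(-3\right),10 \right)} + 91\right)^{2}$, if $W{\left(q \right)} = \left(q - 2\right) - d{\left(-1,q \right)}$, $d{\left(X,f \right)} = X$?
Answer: $\frac{418609}{49} \approx 8543.0$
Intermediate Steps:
$W{\left(q \right)} = -1 + q$ ($W{\left(q \right)} = \left(q - 2\right) - -1 = \left(q - 2\right) + 1 = \left(-2 + q\right) + 1 = -1 + q$)
$T{\left(c \right)} = \frac{2 c}{2 + c}$
$x{\left(w,Y \right)} = \frac{10}{7}$ ($x{\left(w,Y \right)} = \frac{2 \left(-1 + 6\right)}{2 + \left(-1 + 6\right)} = 2 \cdot 5 \frac{1}{2 + 5} = 2 \cdot 5 \cdot \frac{1}{7} = \frac{10}{7}$)
$\left(x{\left(\left(-5\right) 2 \left(-3\right),10 \right)} + 91\right)^{2} = \left(\frac{10}{7} + 91\right)^{2} = \left(\frac{647}{7}\right)^{2} = \frac{418609}{49}$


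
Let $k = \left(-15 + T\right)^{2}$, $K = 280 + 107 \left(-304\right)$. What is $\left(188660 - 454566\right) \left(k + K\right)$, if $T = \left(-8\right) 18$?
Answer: $1852567102$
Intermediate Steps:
$K = -32248$ ($K = 280 - 32528 = -32248$)
$T = -144$
$k = 25281$ ($k = \left(-15 - 144\right)^{2} = \left(-159\right)^{2} = 25281$)
$\left(188660 - 454566\right) \left(k + K\right) = \left(188660 - 454566\right) \left(25281 - 32248\right) = \left(-265906\right) \left(-6967\right) = 1852567102$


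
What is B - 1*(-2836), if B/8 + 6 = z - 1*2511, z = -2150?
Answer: -34500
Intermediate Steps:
B = -37336 (B = -48 + 8*(-2150 - 1*2511) = -48 + 8*(-2150 - 2511) = -48 + 8*(-4661) = -48 - 37288 = -37336)
B - 1*(-2836) = -37336 - 1*(-2836) = -37336 + 2836 = -34500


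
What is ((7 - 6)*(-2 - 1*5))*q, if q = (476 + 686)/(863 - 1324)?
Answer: 8134/461 ≈ 17.644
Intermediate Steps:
q = -1162/461 (q = 1162/(-461) = 1162*(-1/461) = -1162/461 ≈ -2.5206)
((7 - 6)*(-2 - 1*5))*q = ((7 - 6)*(-2 - 1*5))*(-1162/461) = (1*(-2 - 5))*(-1162/461) = (1*(-7))*(-1162/461) = -7*(-1162/461) = 8134/461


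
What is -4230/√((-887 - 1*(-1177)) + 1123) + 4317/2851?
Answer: 4317/2851 - 1410*√157/157 ≈ -111.02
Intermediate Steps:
-4230/√((-887 - 1*(-1177)) + 1123) + 4317/2851 = -4230/√((-887 + 1177) + 1123) + 4317*(1/2851) = -4230/√(290 + 1123) + 4317/2851 = -4230*√157/471 + 4317/2851 = -1410*√157/157 + 4317/2851 = 4317/2851 - 1410*√157/157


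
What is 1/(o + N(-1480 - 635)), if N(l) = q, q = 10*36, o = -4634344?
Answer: -1/4633984 ≈ -2.1580e-7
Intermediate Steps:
q = 360
N(l) = 360
1/(o + N(-1480 - 635)) = 1/(-4634344 + 360) = 1/(-4633984) = -1/4633984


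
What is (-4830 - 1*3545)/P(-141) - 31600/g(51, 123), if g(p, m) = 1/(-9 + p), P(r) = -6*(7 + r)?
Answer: -15926525/12 ≈ -1.3272e+6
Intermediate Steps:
P(r) = -42 - 6*r
(-4830 - 1*3545)/P(-141) - 31600/g(51, 123) = (-4830 - 1*3545)/(-42 - 6*(-141)) - 31600/(1/(-9 + 51)) = (-4830 - 3545)/(-42 + 846) - 31600/(1/42) = -8375/804 - 31600/1/42 = -8375*1/804 - 31600*42 = -125/12 - 1327200 = -15926525/12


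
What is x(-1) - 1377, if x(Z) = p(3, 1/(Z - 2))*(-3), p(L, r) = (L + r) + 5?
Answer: -1400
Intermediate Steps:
p(L, r) = 5 + L + r
x(Z) = -24 - 3/(-2 + Z) (x(Z) = (5 + 3 + 1/(Z - 2))*(-3) = (5 + 3 + 1/(-2 + Z))*(-3) = (8 + 1/(-2 + Z))*(-3) = -24 - 3/(-2 + Z))
x(-1) - 1377 = 3*(15 - 8*(-1))/(-2 - 1) - 1377 = 3*(15 + 8)/(-3) - 1377 = 3*(-⅓)*23 - 1377 = -23 - 1377 = -1400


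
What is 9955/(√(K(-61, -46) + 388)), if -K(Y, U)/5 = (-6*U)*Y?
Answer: 905*√22/124 ≈ 34.232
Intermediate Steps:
K(Y, U) = 30*U*Y (K(Y, U) = -5*(-6*U)*Y = -(-30)*U*Y = 30*U*Y)
9955/(√(K(-61, -46) + 388)) = 9955/(√(30*(-46)*(-61) + 388)) = 9955/(√(84180 + 388)) = 9955/(√84568) = 9955/((62*√22)) = 9955*(√22/1364) = 905*√22/124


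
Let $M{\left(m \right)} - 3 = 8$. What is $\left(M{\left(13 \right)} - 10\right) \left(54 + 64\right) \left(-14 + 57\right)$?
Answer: $5074$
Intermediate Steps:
$M{\left(m \right)} = 11$ ($M{\left(m \right)} = 3 + 8 = 11$)
$\left(M{\left(13 \right)} - 10\right) \left(54 + 64\right) \left(-14 + 57\right) = \left(11 - 10\right) \left(54 + 64\right) \left(-14 + 57\right) = 1 \cdot 118 \cdot 43 = 1 \cdot 5074 = 5074$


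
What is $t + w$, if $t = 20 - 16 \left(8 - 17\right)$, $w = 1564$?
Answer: $1728$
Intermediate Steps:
$t = 164$ ($t = 20 - -144 = 20 + 144 = 164$)
$t + w = 164 + 1564 = 1728$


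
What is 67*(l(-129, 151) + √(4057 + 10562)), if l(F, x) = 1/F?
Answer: -67/129 + 67*√14619 ≈ 8100.4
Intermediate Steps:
67*(l(-129, 151) + √(4057 + 10562)) = 67*(1/(-129) + √(4057 + 10562)) = 67*(-1/129 + √14619) = -67/129 + 67*√14619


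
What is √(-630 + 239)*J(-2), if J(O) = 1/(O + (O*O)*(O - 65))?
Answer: -I*√391/270 ≈ -0.073236*I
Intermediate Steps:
J(O) = 1/(O + O²*(-65 + O))
√(-630 + 239)*J(-2) = √(-630 + 239)*(1/((-2)*(1 + (-2)² - 65*(-2)))) = √(-391)*(-1/(2*(1 + 4 + 130))) = (I*√391)*(-½/135) = (I*√391)*(-½*1/135) = (I*√391)*(-1/270) = -I*√391/270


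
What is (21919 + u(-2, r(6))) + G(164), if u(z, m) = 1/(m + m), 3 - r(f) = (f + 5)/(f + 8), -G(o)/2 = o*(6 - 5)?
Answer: 669328/31 ≈ 21591.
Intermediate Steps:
G(o) = -2*o (G(o) = -2*o*(6 - 5) = -2*o)
r(f) = 3 - (5 + f)/(8 + f) (r(f) = 3 - (f + 5)/(f + 8) = 3 - (5 + f)/(8 + f))
u(z, m) = 1/(2*m)
(21919 + u(-2, r(6))) + G(164) = (21919 + 1/(2*(((19 + 2*6)/(8 + 6))))) - 2*164 = (21919 + 1/(2*(((19 + 12)/14)))) - 328 = (21919 + 1/(2*(((1/14)*31)))) - 328 = (21919 + 1/(2*(31/14))) - 328 = (21919 + (½)*(14/31)) - 328 = (21919 + 7/31) - 328 = 679496/31 - 328 = 669328/31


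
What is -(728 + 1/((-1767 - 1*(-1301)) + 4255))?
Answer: -2758393/3789 ≈ -728.00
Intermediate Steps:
-(728 + 1/((-1767 - 1*(-1301)) + 4255)) = -(728 + 1/((-1767 + 1301) + 4255)) = -(728 + 1/(-466 + 4255)) = -(728 + 1/3789) = -1*2758393/3789 = -2758393/3789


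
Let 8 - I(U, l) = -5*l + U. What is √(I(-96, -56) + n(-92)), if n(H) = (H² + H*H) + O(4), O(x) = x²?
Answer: 8*√262 ≈ 129.49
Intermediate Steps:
I(U, l) = 8 - U + 5*l (I(U, l) = 8 - (-5*l + U) = 8 - (U - 5*l) = 8 + (-U + 5*l) = 8 - U + 5*l)
n(H) = 16 + 2*H² (n(H) = (H² + H*H) + 4² = (H² + H²) + 16 = 2*H² + 16 = 16 + 2*H²)
√(I(-96, -56) + n(-92)) = √((8 - 1*(-96) + 5*(-56)) + (16 + 2*(-92)²)) = √((8 + 96 - 280) + (16 + 2*8464)) = √(-176 + (16 + 16928)) = √(-176 + 16944) = √16768 = 8*√262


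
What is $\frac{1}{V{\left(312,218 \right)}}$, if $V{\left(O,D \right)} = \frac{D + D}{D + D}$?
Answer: $1$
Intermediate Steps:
$V{\left(O,D \right)} = 1$ ($V{\left(O,D \right)} = \frac{2 D}{2 D} = 2 D \frac{1}{2 D} = 1$)
$\frac{1}{V{\left(312,218 \right)}} = 1^{-1} = 1$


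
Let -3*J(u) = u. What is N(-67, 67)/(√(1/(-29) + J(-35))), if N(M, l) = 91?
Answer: 91*√22011/506 ≈ 26.682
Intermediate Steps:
J(u) = -u/3
N(-67, 67)/(√(1/(-29) + J(-35))) = 91/(√(1/(-29) - ⅓*(-35))) = 91/(√(-1/29 + 35/3)) = 91/(√(1012/87)) = 91/((2*√22011/87)) = 91*(√22011/506) = 91*√22011/506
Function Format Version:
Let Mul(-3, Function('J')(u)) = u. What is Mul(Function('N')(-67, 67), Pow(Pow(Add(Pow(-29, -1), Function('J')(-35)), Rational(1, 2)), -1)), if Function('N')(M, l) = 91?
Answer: Mul(Rational(91, 506), Pow(22011, Rational(1, 2))) ≈ 26.682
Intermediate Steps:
Function('J')(u) = Mul(Rational(-1, 3), u)
Mul(Function('N')(-67, 67), Pow(Pow(Add(Pow(-29, -1), Function('J')(-35)), Rational(1, 2)), -1)) = Mul(91, Pow(Pow(Add(Pow(-29, -1), Mul(Rational(-1, 3), -35)), Rational(1, 2)), -1)) = Mul(91, Pow(Pow(Add(Rational(-1, 29), Rational(35, 3)), Rational(1, 2)), -1)) = Mul(91, Pow(Pow(Rational(1012, 87), Rational(1, 2)), -1)) = Mul(91, Pow(Mul(Rational(2, 87), Pow(22011, Rational(1, 2))), -1)) = Mul(91, Mul(Rational(1, 506), Pow(22011, Rational(1, 2)))) = Mul(Rational(91, 506), Pow(22011, Rational(1, 2)))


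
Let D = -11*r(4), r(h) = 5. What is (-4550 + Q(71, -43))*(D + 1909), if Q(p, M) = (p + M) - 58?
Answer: -8491320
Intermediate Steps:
Q(p, M) = -58 + M + p (Q(p, M) = (M + p) - 58 = -58 + M + p)
D = -55 (D = -11*5 = -55)
(-4550 + Q(71, -43))*(D + 1909) = (-4550 + (-58 - 43 + 71))*(-55 + 1909) = (-4550 - 30)*1854 = -4580*1854 = -8491320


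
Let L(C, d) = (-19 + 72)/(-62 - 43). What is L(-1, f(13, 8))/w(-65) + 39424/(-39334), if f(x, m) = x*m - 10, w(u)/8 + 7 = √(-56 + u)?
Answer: -401082449/401206800 + 583*I/142800 ≈ -0.99969 + 0.0040826*I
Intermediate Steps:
w(u) = -56 + 8*√(-56 + u)
f(x, m) = -10 + m*x (f(x, m) = m*x - 10 = -10 + m*x)
L(C, d) = -53/105 (L(C, d) = 53/(-105) = 53*(-1/105) = -53/105)
L(-1, f(13, 8))/w(-65) + 39424/(-39334) = -53/(105*(-56 + 8*√(-56 - 65))) + 39424/(-39334) = -53/(105*(-56 + 8*√(-121))) + 39424*(-1/39334) = -53/(105*(-56 + 8*(11*I))) - 19712/19667 = -53*(-56 - 88*I)/10880/105 - 19712/19667 = -53*(-56 - 88*I)/1142400 - 19712/19667 = -19712/19667 - 53*(-56 - 88*I)/1142400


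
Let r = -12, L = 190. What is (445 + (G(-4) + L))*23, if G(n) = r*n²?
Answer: 10189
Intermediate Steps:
G(n) = -12*n²
(445 + (G(-4) + L))*23 = (445 + (-12*(-4)² + 190))*23 = (445 + (-12*16 + 190))*23 = (445 + (-192 + 190))*23 = (445 - 2)*23 = 443*23 = 10189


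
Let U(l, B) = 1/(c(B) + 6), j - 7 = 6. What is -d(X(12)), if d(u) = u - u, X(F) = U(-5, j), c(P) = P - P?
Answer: 0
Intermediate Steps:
j = 13 (j = 7 + 6 = 13)
c(P) = 0
U(l, B) = ⅙ (U(l, B) = 1/(0 + 6) = 1/6 = ⅙)
X(F) = ⅙
d(u) = 0
-d(X(12)) = -1*0 = 0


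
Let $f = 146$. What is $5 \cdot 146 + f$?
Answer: $876$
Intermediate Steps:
$5 \cdot 146 + f = 5 \cdot 146 + 146 = 730 + 146 = 876$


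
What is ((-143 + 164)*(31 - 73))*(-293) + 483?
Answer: 258909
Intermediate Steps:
((-143 + 164)*(31 - 73))*(-293) + 483 = (21*(-42))*(-293) + 483 = -882*(-293) + 483 = 258426 + 483 = 258909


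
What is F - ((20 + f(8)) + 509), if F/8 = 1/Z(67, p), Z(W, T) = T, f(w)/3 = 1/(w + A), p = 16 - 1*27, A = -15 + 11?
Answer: -23341/44 ≈ -530.48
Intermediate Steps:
A = -4
p = -11 (p = 16 - 27 = -11)
f(w) = 3/(-4 + w) (f(w) = 3/(w - 4) = 3/(-4 + w))
F = -8/11 (F = 8/(-11) = 8*(-1/11) = -8/11 ≈ -0.72727)
F - ((20 + f(8)) + 509) = -8/11 - ((20 + 3/(-4 + 8)) + 509) = -8/11 - ((20 + 3/4) + 509) = -8/11 - (83/4 + 509) = -8/11 - 1*2119/4 = -8/11 - 2119/4 = -23341/44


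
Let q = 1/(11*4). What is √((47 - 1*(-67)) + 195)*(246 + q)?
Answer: 10825*√309/44 ≈ 4324.7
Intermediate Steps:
q = 1/44 ≈ 0.022727
√((47 - 1*(-67)) + 195)*(246 + q) = √((47 - 1*(-67)) + 195)*(246 + 1/44) = √((47 + 67) + 195)*(10825/44) = √(114 + 195)*(10825/44) = √309*(10825/44) = 10825*√309/44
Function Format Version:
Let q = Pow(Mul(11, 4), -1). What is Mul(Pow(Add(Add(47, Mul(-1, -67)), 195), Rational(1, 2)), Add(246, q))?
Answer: Mul(Rational(10825, 44), Pow(309, Rational(1, 2))) ≈ 4324.7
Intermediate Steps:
q = Rational(1, 44) (q = Pow(44, -1) = Rational(1, 44) ≈ 0.022727)
Mul(Pow(Add(Add(47, Mul(-1, -67)), 195), Rational(1, 2)), Add(246, q)) = Mul(Pow(Add(Add(47, Mul(-1, -67)), 195), Rational(1, 2)), Add(246, Rational(1, 44))) = Mul(Pow(Add(Add(47, 67), 195), Rational(1, 2)), Rational(10825, 44)) = Mul(Pow(Add(114, 195), Rational(1, 2)), Rational(10825, 44)) = Mul(Pow(309, Rational(1, 2)), Rational(10825, 44)) = Mul(Rational(10825, 44), Pow(309, Rational(1, 2)))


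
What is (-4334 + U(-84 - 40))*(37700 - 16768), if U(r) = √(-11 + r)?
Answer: -90719288 + 62796*I*√15 ≈ -9.0719e+7 + 2.4321e+5*I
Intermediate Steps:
(-4334 + U(-84 - 40))*(37700 - 16768) = (-4334 + √(-11 + (-84 - 40)))*(37700 - 16768) = (-4334 + √(-11 - 124))*20932 = (-4334 + √(-135))*20932 = (-4334 + 3*I*√15)*20932 = -90719288 + 62796*I*√15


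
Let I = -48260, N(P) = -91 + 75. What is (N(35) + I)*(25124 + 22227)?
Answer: -2285916876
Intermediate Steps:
N(P) = -16
(N(35) + I)*(25124 + 22227) = (-16 - 48260)*(25124 + 22227) = -48276*47351 = -2285916876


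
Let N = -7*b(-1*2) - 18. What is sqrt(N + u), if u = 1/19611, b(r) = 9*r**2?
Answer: I*sqrt(11537737451)/6537 ≈ 16.432*I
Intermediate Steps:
u = 1/19611 ≈ 5.0992e-5
N = -270 (N = -63*(-1*2)**2 - 18 = -63*(-2)**2 - 18 = -63*4 - 18 = -7*36 - 18 = -252 - 18 = -270)
sqrt(N + u) = sqrt(-270 + 1/19611) = sqrt(-5294969/19611) = I*sqrt(11537737451)/6537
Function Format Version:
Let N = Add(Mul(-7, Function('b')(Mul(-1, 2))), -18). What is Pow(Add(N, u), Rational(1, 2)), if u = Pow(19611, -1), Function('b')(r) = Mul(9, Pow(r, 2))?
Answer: Mul(Rational(1, 6537), I, Pow(11537737451, Rational(1, 2))) ≈ Mul(16.432, I)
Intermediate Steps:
u = Rational(1, 19611) ≈ 5.0992e-5
N = -270 (N = Add(Mul(-7, Mul(9, Pow(Mul(-1, 2), 2))), -18) = Add(Mul(-7, Mul(9, Pow(-2, 2))), -18) = Add(Mul(-7, Mul(9, 4)), -18) = Add(Mul(-7, 36), -18) = Add(-252, -18) = -270)
Pow(Add(N, u), Rational(1, 2)) = Pow(Add(-270, Rational(1, 19611)), Rational(1, 2)) = Pow(Rational(-5294969, 19611), Rational(1, 2)) = Mul(Rational(1, 6537), I, Pow(11537737451, Rational(1, 2)))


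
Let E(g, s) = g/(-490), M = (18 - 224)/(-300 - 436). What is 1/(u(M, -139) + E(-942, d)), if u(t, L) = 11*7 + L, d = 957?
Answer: -245/14719 ≈ -0.016645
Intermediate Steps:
M = 103/368 (M = -206/(-736) = -206*(-1/736) = 103/368 ≈ 0.27989)
E(g, s) = -g/490 (E(g, s) = g*(-1/490) = -g/490)
u(t, L) = 77 + L
1/(u(M, -139) + E(-942, d)) = 1/((77 - 139) - 1/490*(-942)) = 1/(-62 + 471/245) = 1/(-14719/245) = -245/14719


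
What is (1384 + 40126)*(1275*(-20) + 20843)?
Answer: -193312070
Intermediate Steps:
(1384 + 40126)*(1275*(-20) + 20843) = 41510*(-25500 + 20843) = 41510*(-4657) = -193312070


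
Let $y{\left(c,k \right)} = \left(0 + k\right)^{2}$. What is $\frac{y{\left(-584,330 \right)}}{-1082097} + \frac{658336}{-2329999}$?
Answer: $- \frac{15335242884}{40020395681} \approx -0.38319$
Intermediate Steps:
$y{\left(c,k \right)} = k^{2}$
$\frac{y{\left(-584,330 \right)}}{-1082097} + \frac{658336}{-2329999} = \frac{330^{2}}{-1082097} + \frac{658336}{-2329999} = 108900 \left(- \frac{1}{1082097}\right) + 658336 \left(- \frac{1}{2329999}\right) = - \frac{12100}{120233} - \frac{94048}{332857} = - \frac{15335242884}{40020395681}$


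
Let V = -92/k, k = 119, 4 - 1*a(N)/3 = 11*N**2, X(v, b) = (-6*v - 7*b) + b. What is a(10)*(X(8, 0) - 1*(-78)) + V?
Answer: -11738252/119 ≈ -98641.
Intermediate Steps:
X(v, b) = -6*b - 6*v (X(v, b) = (-7*b - 6*v) + b = -6*b - 6*v)
a(N) = 12 - 33*N**2
V = -92/119 ≈ -0.77311
a(10)*(X(8, 0) - 1*(-78)) + V = (12 - 33*10**2)*((-6*0 - 6*8) - 1*(-78)) - 92/119 = (12 - 33*100)*((0 - 48) + 78) - 92/119 = (12 - 3300)*(-48 + 78) - 92/119 = -3288*30 - 92/119 = -98640 - 92/119 = -11738252/119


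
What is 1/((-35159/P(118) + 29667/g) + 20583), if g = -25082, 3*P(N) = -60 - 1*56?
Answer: 1454756/31264309119 ≈ 4.6531e-5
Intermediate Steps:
P(N) = -116/3 (P(N) = (-60 - 1*56)/3 = (-60 - 56)/3 = (⅓)*(-116) = -116/3)
1/((-35159/P(118) + 29667/g) + 20583) = 1/((-35159/(-116/3) + 29667/(-25082)) + 20583) = 1/((-35159*(-3/116) + 29667*(-1/25082)) + 20583) = 1/((105477/116 - 29667/25082) + 20583) = 1/(1321066371/1454756 + 20583) = 1/(31264309119/1454756) = 1454756/31264309119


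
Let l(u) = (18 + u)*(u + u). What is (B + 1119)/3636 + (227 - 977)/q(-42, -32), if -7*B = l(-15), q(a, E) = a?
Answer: 154141/8484 ≈ 18.168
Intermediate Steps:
l(u) = 2*u*(18 + u) (l(u) = (18 + u)*(2*u) = 2*u*(18 + u))
B = 90/7 (B = -2*(-15)*(18 - 15)/7 = -2*(-15)*3/7 = -⅐*(-90) = 90/7 ≈ 12.857)
(B + 1119)/3636 + (227 - 977)/q(-42, -32) = (90/7 + 1119)/3636 + (227 - 977)/(-42) = (7923/7)*(1/3636) - 750*(-1/42) = 2641/8484 + 125/7 = 154141/8484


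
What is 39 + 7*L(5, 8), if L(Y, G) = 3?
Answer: 60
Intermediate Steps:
39 + 7*L(5, 8) = 39 + 7*3 = 39 + 21 = 60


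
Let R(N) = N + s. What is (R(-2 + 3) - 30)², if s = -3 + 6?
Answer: 676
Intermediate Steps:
s = 3
R(N) = 3 + N (R(N) = N + 3 = 3 + N)
(R(-2 + 3) - 30)² = ((3 + (-2 + 3)) - 30)² = ((3 + 1) - 30)² = (4 - 30)² = (-26)² = 676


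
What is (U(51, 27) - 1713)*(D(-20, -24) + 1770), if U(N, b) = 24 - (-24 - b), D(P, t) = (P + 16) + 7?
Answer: -2904174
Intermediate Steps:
D(P, t) = 23 + P (D(P, t) = (16 + P) + 7 = 23 + P)
U(N, b) = 48 + b (U(N, b) = 24 + (24 + b) = 48 + b)
(U(51, 27) - 1713)*(D(-20, -24) + 1770) = ((48 + 27) - 1713)*((23 - 20) + 1770) = (75 - 1713)*(3 + 1770) = -1638*1773 = -2904174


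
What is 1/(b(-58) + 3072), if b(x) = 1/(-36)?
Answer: 36/110591 ≈ 0.00032552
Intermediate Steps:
b(x) = -1/36
1/(b(-58) + 3072) = 1/(-1/36 + 3072) = 1/(110591/36) = 36/110591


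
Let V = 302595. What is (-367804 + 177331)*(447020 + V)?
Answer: -142781417895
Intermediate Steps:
(-367804 + 177331)*(447020 + V) = (-367804 + 177331)*(447020 + 302595) = -190473*749615 = -142781417895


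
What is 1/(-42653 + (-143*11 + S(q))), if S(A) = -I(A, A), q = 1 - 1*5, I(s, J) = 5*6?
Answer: -1/44256 ≈ -2.2596e-5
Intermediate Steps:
I(s, J) = 30
q = -4 (q = 1 - 5 = -4)
S(A) = -30 (S(A) = -1*30 = -30)
1/(-42653 + (-143*11 + S(q))) = 1/(-42653 + (-143*11 - 30)) = 1/(-42653 + (-1573 - 30)) = 1/(-42653 - 1603) = 1/(-44256) = -1/44256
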